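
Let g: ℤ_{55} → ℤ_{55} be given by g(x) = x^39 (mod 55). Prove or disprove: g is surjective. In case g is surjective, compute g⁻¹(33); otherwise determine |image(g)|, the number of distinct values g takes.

Computing x^39 mod 55 for each x (by repeated squaring, reducing mod 55 at every step), the values g(0), g(1), …, g(54) are: 0, 1, 28, 37, 14, 20, 46, 8, 7, 49, 10, 11, 23, 17, 4, 25, 31, 13, 52, 29, 5, 21, 33, 12, 39, 15, 36, 53, 2, 19, 40, 16, 43, 22, 34, 50, 26, 3, 42, 24, 30, 51, 38, 32, 44, 45, 6, 48, 47, 9, 35, 41, 18, 27, 54.
Every element of ℤ_{55} appears exactly once in this list, so g is a bijection, and in particular surjective.
Since g is surjective, we read off the preimage of 33 from the same table: g(22) = 33, so g⁻¹(33) = 22.

22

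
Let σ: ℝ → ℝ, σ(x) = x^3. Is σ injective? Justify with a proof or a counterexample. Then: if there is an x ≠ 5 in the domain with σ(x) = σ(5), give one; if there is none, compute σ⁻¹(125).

5

On ℝ, x ↦ x^3 is strictly increasing (since 3 is odd), so σ(u) = σ(v) forces u = v. Hence σ is injective.
Since x ↦ x^3 is strictly increasing on ℝ, it is injective there, so no x ≠ 5 in the domain has σ(x) = σ(5). We therefore compute σ⁻¹(125) = 125^{1/3} = 5 (indeed 5^3 = 125).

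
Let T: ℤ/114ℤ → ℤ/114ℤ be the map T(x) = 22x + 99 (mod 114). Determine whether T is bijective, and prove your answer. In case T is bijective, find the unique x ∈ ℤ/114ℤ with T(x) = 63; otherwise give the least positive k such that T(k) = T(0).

57

We have gcd(22, 114) = 2 > 1. Taking s = 0 and t = 57: T(0) = 99 and T(57) = 22·57 + 99 = 1353 ≡ 99 (mod 114).
So T(0) = T(57) while 0 ≠ 57, therefore T is not injective, hence not bijective.
Since T is not bijective, we find the least positive k with T(k) = T(0): this means 22k ≡ 0 (mod 114), i.e. 114 ∣ 22k. Since gcd(22, 114) = 2, dividing through by 2 this holds exactly when 57 ∣ 11k, and as gcd(11, 57) = 1, exactly when 57 ∣ k.
The smallest positive such k is 57.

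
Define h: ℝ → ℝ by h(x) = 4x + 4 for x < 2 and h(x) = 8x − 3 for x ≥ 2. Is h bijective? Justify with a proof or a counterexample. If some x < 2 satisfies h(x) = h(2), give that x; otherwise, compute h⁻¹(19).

Both pieces are strictly increasing (slopes 4 and 8), so each is injective on its own interval.
The left piece maps (−∞, 2) onto (−∞, 12); the right piece maps [2, ∞) onto [13, ∞).
The images leave a gap (12 has no preimage), so h is not surjective, hence not bijective.
Because the two images are disjoint, no x < 2 has h(x) = h(2), so we compute h⁻¹(19): 19 lies in [13, ∞), so solve 8x − 3 = 19: x = (19 + 3)/8 = 11/4.

11/4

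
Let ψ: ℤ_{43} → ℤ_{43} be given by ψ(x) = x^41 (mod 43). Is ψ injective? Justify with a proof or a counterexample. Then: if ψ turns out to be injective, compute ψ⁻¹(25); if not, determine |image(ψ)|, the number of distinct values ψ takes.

31

Since 43 is prime, the nonzero elements of ℤ_{43} form a cyclic group of order 42.
As gcd(41, 42) = 1, raising to the 41st power is a bijection on this group: if a^41 ≡ b^41 then (ab^{−1})^41 = 1, and the only element of order dividing gcd(41, 42) = 1 is 1, so a = b.
With ψ(0) = 0 this makes ψ injective on all of ℤ_{43}, hence bijective (finite equal-size domain and codomain). In particular ψ is injective.
Since ψ is injective, we find the preimage of 25. The inverse of x ↦ x^41 on (ℤ_{43})^× is x ↦ x^41, because 41·41 = 1681 = 40·42 + 1 ≡ 1 (mod 42) and x^{42} = 1 for x ≠ 0 (Fermat). So ψ⁻¹(25) = 25^41 mod 43.
Repeated squaring mod 43: 25^1 ≡ 25, 25^2 ≡ 25² = 625 ≡ 23, 25^4 ≡ 23² = 529 ≡ 13, 25^8 ≡ 13² = 169 ≡ 40, 25^16 ≡ 40² = 1600 ≡ 9, 25^32 ≡ 9² = 81 ≡ 38. Since 41 = 32 + 8 + 1, 25^41 ≡ 38·40·25: 38·40 = 1520 ≡ 15, then 15·25 = 375 ≡ 31. So 25^41 ≡ 31 (mod 43).
Hence ψ⁻¹(25) = 31.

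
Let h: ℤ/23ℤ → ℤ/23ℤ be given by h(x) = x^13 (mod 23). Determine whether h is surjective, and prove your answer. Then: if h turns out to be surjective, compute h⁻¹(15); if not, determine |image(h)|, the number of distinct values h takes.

10

Since 23 is prime, the nonzero elements of ℤ/23ℤ form a cyclic group of order 22.
As gcd(13, 22) = 1, raising to the 13th power is a bijection on this group: if u^13 ≡ v^13 then (uv^{−1})^13 = 1, and the only element of order dividing gcd(13, 22) = 1 is 1, so u = v.
With h(0) = 0 this makes h injective on all of ℤ/23ℤ, hence bijective (finite equal-size domain and codomain). In particular h is surjective.
Since h is surjective, we find the preimage of 15. The inverse of x ↦ x^13 on (ℤ/23ℤ)^× is x ↦ x^17, because 13·17 = 221 = 10·22 + 1 ≡ 1 (mod 22) and x^{22} = 1 for x ≠ 0 (Fermat). So h⁻¹(15) = 15^17 mod 23.
Repeated squaring mod 23: 15^1 ≡ 15, 15^2 ≡ 15² = 225 ≡ 18, 15^4 ≡ 18² = 324 ≡ 2, 15^8 ≡ 2² = 4, 15^16 ≡ 4² = 16. Since 17 = 16 + 1, 15^17 ≡ 16·15: 16·15 = 240 ≡ 10. So 15^17 ≡ 10 (mod 23).
Hence h⁻¹(15) = 10.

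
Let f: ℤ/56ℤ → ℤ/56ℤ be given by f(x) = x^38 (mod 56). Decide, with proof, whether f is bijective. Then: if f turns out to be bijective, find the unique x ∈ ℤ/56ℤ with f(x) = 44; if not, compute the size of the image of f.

8

f(6): Repeated squaring mod 56: 6^1 ≡ 6, 6^2 ≡ 6² = 36, 6^4 ≡ 36² = 1296 ≡ 8, 6^8 ≡ 8² = 64 ≡ 8, 6^16 ≡ 8² = 64 ≡ 8, 6^32 ≡ 8² = 64 ≡ 8. Since 38 = 32 + 4 + 2, 6^38 ≡ 8·8·36: 8·8 = 64 ≡ 8, then 8·36 = 288 ≡ 8. So 6^38 ≡ 8 (mod 56).
f(8): Repeated squaring mod 56: 8^1 ≡ 8, 8^2 ≡ 8² = 64 ≡ 8, 8^4 ≡ 8² = 64 ≡ 8, 8^8 ≡ 8² = 64 ≡ 8, 8^16 ≡ 8² = 64 ≡ 8, 8^32 ≡ 8² = 64 ≡ 8. Since 38 = 32 + 4 + 2, 8^38 ≡ 8·8·8: 8·8 = 64 ≡ 8, then 8·8 = 64 ≡ 8. So 8^38 ≡ 8 (mod 56).
So f(6) = f(8) = 8 while 6 ≠ 8, thus f is not injective, hence not bijective.
Since f is not bijective, we determine |image(f)|. Computing x^38 mod 56 for each x (by repeated squaring, reducing mod 56 at every step), the values f(0), f(1), …, f(55) are: 0, 1, 32, 9, 16, 25, 8, 49, 8, 25, 16, 9, 32, 1, 0, 1, 32, 9, 16, 25, 8, 49, 8, 25, 16, 9, 32, 1, 0, 1, 32, 9, 16, 25, 8, 49, 8, 25, 16, 9, 32, 1, 0, 1, 32, 9, 16, 25, 8, 49, 8, 25, 16, 9, 32, 1.
The distinct values are {0, 1, 8, 9, 16, 25, 32, 49}; there are 8 of them.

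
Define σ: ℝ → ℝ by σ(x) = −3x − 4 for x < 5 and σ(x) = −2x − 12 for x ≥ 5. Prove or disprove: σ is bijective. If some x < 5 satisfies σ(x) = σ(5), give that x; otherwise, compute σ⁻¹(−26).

7

Both pieces are strictly decreasing (slopes −3 and −2), so each is injective on its own interval.
The left piece maps (−∞, 5) onto (−19, ∞); the right piece maps [5, ∞) onto (−∞, −22].
The images leave a gap (−19 has no preimage), so σ is not surjective, hence not bijective.
Because the two images are disjoint, no x < 5 has σ(x) = σ(5), so we compute σ⁻¹(−26): −26 lies in (−∞, −22], so solve −2x − 12 = −26: x = (−26 + 12)/(−2) = 7.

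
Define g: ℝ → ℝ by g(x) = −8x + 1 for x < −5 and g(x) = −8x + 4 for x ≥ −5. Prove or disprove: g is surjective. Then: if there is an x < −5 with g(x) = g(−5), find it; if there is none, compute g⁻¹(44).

Both pieces are strictly decreasing (slopes −8 and −8), so each is injective on its own interval.
The left piece maps (−∞, −5) onto (41, ∞); the right piece maps [−5, ∞) onto (−∞, 44].
The union (41, ∞) ∪ (−∞, 44] covers ℝ, so g is surjective.
For the follow-up: the images overlap, so an x < −5 with g(x) = g(−5) exists. g(−5) = 44; solving −8x + 1 = 44 for x < −5 gives x = (44 − 1)/(−8) = −43/8.

-43/8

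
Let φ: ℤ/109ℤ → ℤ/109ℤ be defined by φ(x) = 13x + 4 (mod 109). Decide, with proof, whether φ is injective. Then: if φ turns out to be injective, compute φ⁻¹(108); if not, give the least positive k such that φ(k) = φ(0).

8

By definition, φ is injective when φ(a) = φ(b) forces a = b.
If φ(a) = φ(b), then 13a ≡ 13b (mod 109). Because gcd(13, 109) = 1, we may cancel 13 to get a ≡ b (mod 109).
Therefore φ is injective.
We now compute 13⁻¹ mod 109 explicitly. Euclid's algorithm: 109 = 8·13 + 5, 13 = 2·5 + 3, 5 = 1·3 + 2, 3 = 1·2 + 1; back-substituting gives 1 = 42·13 − 5·109, so 13⁻¹ ≡ 42 (mod 109).
Since φ is injective, we compute φ⁻¹(108): solve 13x + 4 ≡ 108 (mod 109), i.e. 13x ≡ 104 (mod 109).
Multiplying by 13⁻¹ = 42 gives x ≡ 42·104 = 4368 = 40·109 + 8 ≡ 8 (mod 109).
Check: φ(8) = 13·8 + 4 = 108 ≡ 108 (mod 109).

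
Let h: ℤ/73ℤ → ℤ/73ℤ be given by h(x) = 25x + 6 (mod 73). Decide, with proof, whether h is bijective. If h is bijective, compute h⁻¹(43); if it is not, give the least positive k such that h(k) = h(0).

Suppose h(a) = h(b) in ℤ/73ℤ. Then 25a + 6 ≡ 25b + 6 (mod 73), therefore 25(a − b) ≡ 0 (mod 73).
Since gcd(25, 73) = 1, 25 is invertible modulo 73, therefore a − b ≡ 0 (mod 73), i.e. a = b.
We now compute 25⁻¹ mod 73 explicitly. Euclid's algorithm: 73 = 2·25 + 23, 25 = 1·23 + 2, 23 = 11·2 + 1; back-substituting gives 1 = 38·25 − 13·73, so 25⁻¹ ≡ 38 (mod 73).
For any y ∈ ℤ/73ℤ, x = 38(y − 6) mod 73 satisfies h(x) = 25·38(y − 6) + 6 ≡ y (since 25·38 ≡ 1 mod 73). So every y has a preimage.
Therefore h is bijective.
Since h is bijective, we find h⁻¹(43): we need 25x ≡ 43 − 6 ≡ 37 (mod 73). Using 25⁻¹ = 38: x ≡ 38·37 = 1406 = 19·73 + 19, so x = 19.
Check: h(19) = 25·19 + 6 = 481 = 6·73 + 43 ≡ 43 (mod 73).

19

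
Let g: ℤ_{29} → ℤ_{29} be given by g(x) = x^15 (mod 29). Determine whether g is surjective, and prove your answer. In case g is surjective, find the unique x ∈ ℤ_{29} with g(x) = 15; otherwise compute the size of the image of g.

Since 29 is prime, the nonzero elements of ℤ_{29} form a cyclic group of order 28.
As gcd(15, 28) = 1, raising to the 15th power is a bijection on this group: if s^15 ≡ t^15 then (st^{−1})^15 = 1, and the only element of order dividing gcd(15, 28) = 1 is 1, so s = t.
With g(0) = 0 this makes g injective on all of ℤ_{29}, hence bijective (finite equal-size domain and codomain). In particular g is surjective.
Since g is surjective, we find the preimage of 15. The inverse of x ↦ x^15 on (ℤ_{29})^× is x ↦ x^15, because 15·15 = 225 = 8·28 + 1 ≡ 1 (mod 28) and x^{28} = 1 for x ≠ 0 (Fermat). So g⁻¹(15) = 15^15 mod 29.
Repeated squaring mod 29: 15^1 ≡ 15, 15^2 ≡ 15² = 225 ≡ 22, 15^4 ≡ 22² = 484 ≡ 20, 15^8 ≡ 20² = 400 ≡ 23. Since 15 = 8 + 4 + 2 + 1, 15^15 ≡ 23·20·22·15: 23·20 = 460 ≡ 25, then 25·22 = 550 ≡ 28, then 28·15 = 420 ≡ 14. So 15^15 ≡ 14 (mod 29).
Hence g⁻¹(15) = 14.

14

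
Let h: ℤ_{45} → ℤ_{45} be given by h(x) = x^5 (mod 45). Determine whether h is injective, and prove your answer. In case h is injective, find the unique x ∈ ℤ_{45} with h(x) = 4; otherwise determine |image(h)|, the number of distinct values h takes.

h(0) = 0^5 = 0.
h(15): Repeated squaring mod 45: 15^1 ≡ 15, 15^2 ≡ 15² = 225 ≡ 0, 15^4 ≡ 0² = 0. Since 5 = 4 + 1, 15^5 ≡ 0·15: 0·15 = 0. So 15^5 ≡ 0 (mod 45).
So h(0) = h(15) = 0 while 0 ≠ 15, therefore h is not injective.
Since h is not injective, we determine |image(h)|. Computing x^5 mod 45 for each x (by repeated squaring, reducing mod 45 at every step), the values h(0), h(1), …, h(44) are: 0, 1, 32, 18, 34, 20, 36, 22, 8, 9, 10, 41, 27, 43, 29, 0, 31, 17, 18, 19, 5, 36, 7, 38, 9, 40, 26, 27, 28, 14, 0, 16, 2, 18, 4, 35, 36, 37, 23, 9, 25, 11, 27, 13, 44.
The distinct values are {0, 1, 2, 4, 5, 7, 8, 9, 10, 11, 13, 14, 16, 17, 18, 19, 20, 22, 23, 25, 26, 27, 28, 29, 31, 32, 34, 35, 36, 37, 38, 40, 41, 43, 44}; there are 35 of them.

35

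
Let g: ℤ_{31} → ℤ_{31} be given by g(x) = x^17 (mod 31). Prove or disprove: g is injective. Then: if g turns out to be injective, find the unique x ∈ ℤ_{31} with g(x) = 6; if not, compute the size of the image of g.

Since 31 is prime, the nonzero elements of ℤ_{31} form a cyclic group of order 30.
As gcd(17, 30) = 1, raising to the 17th power is a bijection on this group: if a^17 ≡ b^17 then (ab^{−1})^17 = 1, and the only element of order dividing gcd(17, 30) = 1 is 1, so a = b.
With g(0) = 0 this makes g injective on all of ℤ_{31}, hence bijective (finite equal-size domain and codomain). In particular g is injective.
Since g is injective, we find the preimage of 6. The inverse of x ↦ x^17 on (ℤ_{31})^× is x ↦ x^23, because 17·23 = 391 = 13·30 + 1 ≡ 1 (mod 30) and x^{30} = 1 for x ≠ 0 (Fermat). So g⁻¹(6) = 6^23 mod 31.
Repeated squaring mod 31: 6^1 ≡ 6, 6^2 ≡ 6² = 36 ≡ 5, 6^4 ≡ 5² = 25, 6^8 ≡ 25² = 625 ≡ 5, 6^16 ≡ 5² = 25. Since 23 = 16 + 4 + 2 + 1, 6^23 ≡ 25·25·5·6: 25·25 = 625 ≡ 5, then 5·5 = 25, then 25·6 = 150 ≡ 26. So 6^23 ≡ 26 (mod 31).
Hence g⁻¹(6) = 26.

26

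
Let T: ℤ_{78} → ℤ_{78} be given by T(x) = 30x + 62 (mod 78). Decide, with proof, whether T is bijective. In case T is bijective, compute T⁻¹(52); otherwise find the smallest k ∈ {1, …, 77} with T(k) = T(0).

13

By definition, injectivity means: for all x_1, x_2 in the domain, T(x_1) = T(x_2) implies x_1 = x_2.
We have gcd(30, 78) = 6 > 1. Taking x_1 = 0 and x_2 = 13: T(0) = 62 and T(13) = 30·13 + 62 = 452 ≡ 62 (mod 78).
So T(0) = T(13) while 0 ≠ 13, so T is not injective, hence not bijective.
Since T is not bijective, we find the least positive k with T(k) = T(0): this means 30k ≡ 0 (mod 78), i.e. 78 ∣ 30k. Since gcd(30, 78) = 6, dividing through by 6 this holds exactly when 13 ∣ 5k, and as gcd(5, 13) = 1, exactly when 13 ∣ k.
The smallest positive such k is 13.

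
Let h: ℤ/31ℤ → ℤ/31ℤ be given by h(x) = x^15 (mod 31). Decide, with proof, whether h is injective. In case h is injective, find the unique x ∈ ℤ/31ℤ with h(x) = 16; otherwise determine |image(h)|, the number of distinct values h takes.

h(1) = 1^15 = 1.
h(2): Repeated squaring mod 31: 2^1 ≡ 2, 2^2 ≡ 2² = 4, 2^4 ≡ 4² = 16, 2^8 ≡ 16² = 256 ≡ 8. Since 15 = 8 + 4 + 2 + 1, 2^15 ≡ 8·16·4·2: 8·16 = 128 ≡ 4, then 4·4 = 16, then 16·2 = 32 ≡ 1. So 2^15 ≡ 1 (mod 31).
So h(1) = h(2) = 1 while 1 ≠ 2, hence h is not injective.
Since h is not injective, we determine |image(h)|. Computing x^15 mod 31 for each x (by repeated squaring, reducing mod 31 at every step), the values h(0), h(1), …, h(30) are: 0, 1, 1, 30, 1, 1, 30, 1, 1, 1, 1, 30, 30, 30, 1, 30, 1, 30, 1, 1, 1, 30, 30, 30, 30, 1, 30, 30, 1, 30, 30.
The distinct values are {0, 1, 30}; there are 3 of them.

3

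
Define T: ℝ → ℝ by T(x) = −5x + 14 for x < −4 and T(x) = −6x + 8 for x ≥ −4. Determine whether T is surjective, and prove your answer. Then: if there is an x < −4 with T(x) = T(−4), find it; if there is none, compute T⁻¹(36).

-22/5

Both pieces are strictly decreasing (slopes −5 and −6), so each is injective on its own interval.
The left piece maps (−∞, −4) onto (34, ∞); the right piece maps [−4, ∞) onto (−∞, 32].
The union (34, ∞) ∪ (−∞, 32] omits the interval between 34 and 32; in particular 34 has no preimage. So T is not surjective.
Because the two images are disjoint, no x < −4 has T(x) = T(−4), so we compute T⁻¹(36): 36 lies in (34, ∞), so solve −5x + 14 = 36: x = (36 − 14)/(−5) = −22/5.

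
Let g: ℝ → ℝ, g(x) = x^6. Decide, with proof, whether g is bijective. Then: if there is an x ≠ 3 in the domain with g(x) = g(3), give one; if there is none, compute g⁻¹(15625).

-3

g(3) = 729 = (−3)^6 = g(−3) (since 6 is even), with 3 ≠ −3. So g is not injective, hence not bijective.
For the follow-up, such an x exists: taking x = −3 ∈ ℝ gives g(−3) = 729 = g(3) with −3 ≠ 3.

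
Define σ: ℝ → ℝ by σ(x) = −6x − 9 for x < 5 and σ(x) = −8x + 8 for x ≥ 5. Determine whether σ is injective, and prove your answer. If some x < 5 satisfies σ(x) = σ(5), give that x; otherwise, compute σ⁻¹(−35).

Both pieces are strictly decreasing (slopes −6 and −8), so each is injective on its own interval.
The left piece maps (−∞, 5) onto (−39, ∞); the right piece maps [5, ∞) onto (−∞, −32].
These images overlap. In particular σ(5) = −32 (right piece), and solving −6x − 9 = −32 on the left piece gives x = 23/6 < 5.
So σ(23/6) = σ(5) with 23/6 ≠ 5, and σ is not injective. This x = 23/6 is the requested value below 5.

23/6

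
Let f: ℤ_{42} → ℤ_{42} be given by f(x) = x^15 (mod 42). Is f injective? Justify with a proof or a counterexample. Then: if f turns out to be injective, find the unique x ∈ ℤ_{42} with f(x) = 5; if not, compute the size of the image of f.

f(2): Repeated squaring mod 42: 2^1 ≡ 2, 2^2 ≡ 2² = 4, 2^4 ≡ 4² = 16, 2^8 ≡ 16² = 256 ≡ 4. Since 15 = 8 + 4 + 2 + 1, 2^15 ≡ 4·16·4·2: 4·16 = 64 ≡ 22, then 22·4 = 88 ≡ 4, then 4·2 = 8. So 2^15 ≡ 8 (mod 42).
f(8): Repeated squaring mod 42: 8^1 ≡ 8, 8^2 ≡ 8² = 64 ≡ 22, 8^4 ≡ 22² = 484 ≡ 22, 8^8 ≡ 22² = 484 ≡ 22. Since 15 = 8 + 4 + 2 + 1, 8^15 ≡ 22·22·22·8: 22·22 = 484 ≡ 22, then 22·22 = 484 ≡ 22, then 22·8 = 176 ≡ 8. So 8^15 ≡ 8 (mod 42).
So f(2) = f(8) = 8 while 2 ≠ 8, thus f is not injective.
Since f is not injective, we determine |image(f)|. Computing x^15 mod 42 for each x (by repeated squaring, reducing mod 42 at every step), the values f(0), f(1), …, f(41) are: 0, 1, 8, 27, 22, 41, 6, 7, 8, 15, 34, 29, 6, 13, 14, 15, 22, 41, 36, 13, 20, 21, 22, 29, 6, 1, 20, 27, 28, 29, 36, 13, 8, 27, 34, 35, 36, 1, 20, 15, 34, 41.
The distinct values are {0, 1, 6, 7, 8, 13, 14, 15, 20, 21, 22, 27, 28, 29, 34, 35, 36, 41}; there are 18 of them.

18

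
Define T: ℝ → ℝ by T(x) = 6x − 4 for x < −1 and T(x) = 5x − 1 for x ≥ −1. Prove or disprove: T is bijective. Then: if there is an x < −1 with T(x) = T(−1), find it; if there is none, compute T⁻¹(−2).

-1/5

Both pieces are strictly increasing (slopes 6 and 5), so each is injective on its own interval.
The left piece maps (−∞, −1) onto (−∞, −10); the right piece maps [−1, ∞) onto [−6, ∞).
The images leave a gap (−10 has no preimage), so T is not surjective, hence not bijective.
Because the two images are disjoint, no x < −1 has T(x) = T(−1), so we compute T⁻¹(−2): −2 lies in [−6, ∞), so solve 5x − 1 = −2: x = (−2 + 1)/5 = −1/5.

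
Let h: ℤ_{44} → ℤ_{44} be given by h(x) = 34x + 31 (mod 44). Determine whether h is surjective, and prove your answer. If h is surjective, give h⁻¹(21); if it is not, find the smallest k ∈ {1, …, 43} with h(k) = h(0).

22

By definition, surjectivity means every element of the codomain has a preimage under h.
Since gcd(34, 44) = 2, we have 34x ≡ 0 (mod 2) for all x, so h(x) ≡ 1 (mod 2).
But 0 ≢ 1 (mod 2), so 0 ∈ ℤ_{44} has no preimage. Thus h is not surjective.
Since h is not surjective, we find the least positive k with h(k) = h(0): this means 34k ≡ 0 (mod 44), i.e. 44 ∣ 34k. Since gcd(34, 44) = 2, dividing through by 2 this holds exactly when 22 ∣ 17k, and as gcd(17, 22) = 1, exactly when 22 ∣ k.
The smallest positive such k is 22.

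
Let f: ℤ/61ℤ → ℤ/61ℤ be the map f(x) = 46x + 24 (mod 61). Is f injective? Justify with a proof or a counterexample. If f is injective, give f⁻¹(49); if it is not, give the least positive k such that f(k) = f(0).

39

Recall: f is injective when f(u) = f(v) forces u = v.
Suppose f(u) = f(v) in ℤ/61ℤ. Then 46u + 24 ≡ 46v + 24 (mod 61), hence 46(u − v) ≡ 0 (mod 61).
Since gcd(46, 61) = 1, 46 is invertible modulo 61, hence u − v ≡ 0 (mod 61), i.e. u = v.
Therefore f is injective.
We now compute 46⁻¹ mod 61 explicitly. Euclid's algorithm: 61 = 1·46 + 15, 46 = 3·15 + 1; back-substituting gives 1 = 4·46 − 3·61, so 46⁻¹ ≡ 4 (mod 61).
Since f is injective, we find f⁻¹(49): we need 46x ≡ 49 − 24 ≡ 25 (mod 61). Using 46⁻¹ = 4: x ≡ 4·25 = 100 = 1·61 + 39, so x = 39.
Check: f(39) = 46·39 + 24 = 1818 = 29·61 + 49 ≡ 49 (mod 61).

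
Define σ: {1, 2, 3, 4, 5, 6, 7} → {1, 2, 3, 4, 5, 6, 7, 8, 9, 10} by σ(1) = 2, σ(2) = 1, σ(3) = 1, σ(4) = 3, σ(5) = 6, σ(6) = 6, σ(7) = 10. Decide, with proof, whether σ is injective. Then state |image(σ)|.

σ(2) = 1 = σ(3) with 2 ≠ 3, so σ is not injective.
The image of σ is {1, 2, 3, 6, 10}, which has 5 elements.

5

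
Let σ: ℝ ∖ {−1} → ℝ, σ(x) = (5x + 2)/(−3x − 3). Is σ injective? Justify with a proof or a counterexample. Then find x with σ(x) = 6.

-20/23

Suppose σ(a) = σ(b). Cross-multiplying: (5a + 2)(−3b − 3) = (5b + 2)(−3a − 3).
Expanding both sides and cancelling the symmetric terms leaves −9·(a − b) = 0. Since −9 ≠ 0, a = b. Therefore σ is injective.
Solving σ(x) = 6: cross-multiplying gives 5x + 2 = 6(−3x − 3), which rearranges to 23x = −20, so x = −20/23.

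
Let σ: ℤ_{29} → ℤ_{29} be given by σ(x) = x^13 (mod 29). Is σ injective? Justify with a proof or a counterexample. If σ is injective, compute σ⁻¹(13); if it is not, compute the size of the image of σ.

Since 29 is prime, the nonzero elements of ℤ_{29} form a cyclic group of order 28.
As gcd(13, 28) = 1, raising to the 13th power is a bijection on this group: if s^13 ≡ t^13 then (st^{−1})^13 = 1, and the only element of order dividing gcd(13, 28) = 1 is 1, so s = t.
With σ(0) = 0 this makes σ injective on all of ℤ_{29}, hence bijective (finite equal-size domain and codomain). In particular σ is injective.
Since σ is injective, we find the preimage of 13. The inverse of x ↦ x^13 on (ℤ_{29})^× is x ↦ x^13, because 13·13 = 169 = 6·28 + 1 ≡ 1 (mod 28) and x^{28} = 1 for x ≠ 0 (Fermat). So σ⁻¹(13) = 13^13 mod 29.
Repeated squaring mod 29: 13^1 ≡ 13, 13^2 ≡ 13² = 169 ≡ 24, 13^4 ≡ 24² = 576 ≡ 25, 13^8 ≡ 25² = 625 ≡ 16. Since 13 = 8 + 4 + 1, 13^13 ≡ 16·25·13: 16·25 = 400 ≡ 23, then 23·13 = 299 ≡ 9. So 13^13 ≡ 9 (mod 29).
Hence σ⁻¹(13) = 9.

9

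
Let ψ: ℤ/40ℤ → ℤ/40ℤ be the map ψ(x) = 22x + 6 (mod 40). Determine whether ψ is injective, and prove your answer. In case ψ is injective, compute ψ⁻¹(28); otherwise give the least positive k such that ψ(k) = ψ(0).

We have gcd(22, 40) = 2 > 1. Taking a = 0 and b = 20: ψ(0) = 6 and ψ(20) = 22·20 + 6 = 446 ≡ 6 (mod 40).
So ψ(0) = ψ(20) while 0 ≠ 20, so ψ is not injective.
Since ψ is not injective, we find the least positive k with ψ(k) = ψ(0): this means 22k ≡ 0 (mod 40), i.e. 40 ∣ 22k. Since gcd(22, 40) = 2, dividing through by 2 this holds exactly when 20 ∣ 11k, and as gcd(11, 20) = 1, exactly when 20 ∣ k.
The smallest positive such k is 20.

20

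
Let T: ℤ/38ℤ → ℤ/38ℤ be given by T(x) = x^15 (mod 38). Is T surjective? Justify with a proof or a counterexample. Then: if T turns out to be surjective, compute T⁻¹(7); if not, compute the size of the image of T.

14

T(4): Repeated squaring mod 38: 4^1 ≡ 4, 4^2 ≡ 4² = 16, 4^4 ≡ 16² = 256 ≡ 28, 4^8 ≡ 28² = 784 ≡ 24. Since 15 = 8 + 4 + 2 + 1, 4^15 ≡ 24·28·16·4: 24·28 = 672 ≡ 26, then 26·16 = 416 ≡ 36, then 36·4 = 144 ≡ 30. So 4^15 ≡ 30 (mod 38).
T(6): Repeated squaring mod 38: 6^1 ≡ 6, 6^2 ≡ 6² = 36, 6^4 ≡ 36² = 1296 ≡ 4, 6^8 ≡ 4² = 16. Since 15 = 8 + 4 + 2 + 1, 6^15 ≡ 16·4·36·6: 16·4 = 64 ≡ 26, then 26·36 = 936 ≡ 24, then 24·6 = 144 ≡ 30. So 6^15 ≡ 30 (mod 38).
So T(4) = T(6) = 30 while 4 ≠ 6, thus T is not injective.
A non-injective map from the 38-element set ℤ/38ℤ to itself takes at most 37 distinct values, so it cannot be surjective. Therefore T is not surjective.
Since T is not surjective, we determine |image(T)|. Computing x^15 mod 38 for each x (by repeated squaring, reducing mod 38 at every step), the values T(0), T(1), …, T(37) are: 0, 1, 12, 31, 30, 7, 30, 1, 18, 11, 8, 1, 18, 27, 12, 27, 26, 7, 18, 19, 20, 31, 12, 11, 26, 11, 20, 37, 30, 27, 20, 37, 8, 31, 8, 7, 26, 37.
The distinct values are {0, 1, 7, 8, 11, 12, 18, 19, 20, 26, 27, 30, 31, 37}; there are 14 of them.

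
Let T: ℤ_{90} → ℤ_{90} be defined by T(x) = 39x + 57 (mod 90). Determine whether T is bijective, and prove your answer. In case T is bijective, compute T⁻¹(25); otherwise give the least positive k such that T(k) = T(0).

30

We have gcd(39, 90) = 3 > 1. Taking u = 0 and v = 30: T(0) = 57 and T(30) = 39·30 + 57 = 1227 ≡ 57 (mod 90).
So T(0) = T(30) while 0 ≠ 30, hence T is not injective, hence not bijective.
Since T is not bijective, we find the least positive k with T(k) = T(0): this means 39k ≡ 0 (mod 90), i.e. 90 ∣ 39k. Since gcd(39, 90) = 3, dividing through by 3 this holds exactly when 30 ∣ 13k, and as gcd(13, 30) = 1, exactly when 30 ∣ k.
The smallest positive such k is 30.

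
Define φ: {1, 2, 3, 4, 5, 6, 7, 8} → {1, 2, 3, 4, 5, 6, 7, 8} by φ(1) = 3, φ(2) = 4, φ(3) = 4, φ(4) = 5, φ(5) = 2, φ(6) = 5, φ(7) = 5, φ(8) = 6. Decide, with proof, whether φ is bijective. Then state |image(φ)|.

5

φ(2) = 4 = φ(3) with 2 ≠ 3, so φ is not injective, hence not bijective.
The image of φ is {2, 3, 4, 5, 6}, which has 5 elements.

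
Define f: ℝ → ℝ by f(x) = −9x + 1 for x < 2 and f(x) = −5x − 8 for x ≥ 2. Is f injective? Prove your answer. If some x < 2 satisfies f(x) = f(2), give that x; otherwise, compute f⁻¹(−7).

8/9

Both pieces are strictly decreasing (slopes −9 and −5), so each is injective on its own interval.
The left piece maps (−∞, 2) onto (−17, ∞); the right piece maps [2, ∞) onto (−∞, −18].
These images are disjoint, so no value is attained by both pieces. Thus f is injective.
Because the two images are disjoint, no x < 2 has f(x) = f(2), so we compute f⁻¹(−7): −7 lies in (−17, ∞), so solve −9x + 1 = −7: x = (−7 − 1)/(−9) = 8/9.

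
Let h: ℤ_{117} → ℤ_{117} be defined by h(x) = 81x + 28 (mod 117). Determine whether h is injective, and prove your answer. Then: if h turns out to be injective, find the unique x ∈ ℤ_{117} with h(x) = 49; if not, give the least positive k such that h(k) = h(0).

We have gcd(81, 117) = 9 > 1. Taking s = 0 and t = 13: h(0) = 28 and h(13) = 81·13 + 28 = 1081 ≡ 28 (mod 117).
So h(0) = h(13) while 0 ≠ 13, thus h is not injective.
Since h is not injective, we find the least positive k with h(k) = h(0): this means 81k ≡ 0 (mod 117), i.e. 117 ∣ 81k. Since gcd(81, 117) = 9, dividing through by 9 this holds exactly when 13 ∣ 9k, and as gcd(9, 13) = 1, exactly when 13 ∣ k.
The smallest positive such k is 13.

13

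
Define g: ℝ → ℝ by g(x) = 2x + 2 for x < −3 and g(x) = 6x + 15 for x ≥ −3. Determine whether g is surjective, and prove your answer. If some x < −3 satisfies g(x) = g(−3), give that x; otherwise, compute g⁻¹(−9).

-11/2

Both pieces are strictly increasing (slopes 2 and 6), so each is injective on its own interval.
The left piece maps (−∞, −3) onto (−∞, −4); the right piece maps [−3, ∞) onto [−3, ∞).
The union (−∞, −4) ∪ [−3, ∞) omits the interval between −4 and −3; in particular −4 has no preimage. So g is not surjective.
Because the two images are disjoint, no x < −3 has g(x) = g(−3), so we compute g⁻¹(−9): −9 lies in (−∞, −4), so solve 2x + 2 = −9: x = (−9 − 2)/2 = −11/2.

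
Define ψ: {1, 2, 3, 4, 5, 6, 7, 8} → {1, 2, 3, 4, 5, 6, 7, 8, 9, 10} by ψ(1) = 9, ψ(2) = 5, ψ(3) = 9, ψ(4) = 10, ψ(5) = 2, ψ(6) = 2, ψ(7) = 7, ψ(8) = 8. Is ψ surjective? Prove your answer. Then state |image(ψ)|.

6

No element maps to 1, so ψ is not surjective.
The image of ψ is {2, 5, 7, 8, 9, 10}, which has 6 elements.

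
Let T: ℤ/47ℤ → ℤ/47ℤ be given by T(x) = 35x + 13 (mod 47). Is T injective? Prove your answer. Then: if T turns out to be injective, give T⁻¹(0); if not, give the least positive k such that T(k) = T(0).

If T(u) = T(v), then 35u ≡ 35v (mod 47). Because gcd(35, 47) = 1, we may cancel 35 to get u ≡ v (mod 47).
Hence T is injective.
We now compute 35⁻¹ mod 47 explicitly. Euclid's algorithm: 47 = 1·35 + 12, 35 = 2·12 + 11, 12 = 1·11 + 1; back-substituting gives 1 = 43·35 − 32·47, so 35⁻¹ ≡ 43 (mod 47).
Since T is injective, we find T⁻¹(0): we need 35x ≡ 0 − 13 ≡ 34 (mod 47). Using 35⁻¹ = 43: x ≡ 43·34 = 1462 = 31·47 + 5, so x = 5.
Check: T(5) = 35·5 + 13 = 188 = 4·47 + 0 ≡ 0 (mod 47).

5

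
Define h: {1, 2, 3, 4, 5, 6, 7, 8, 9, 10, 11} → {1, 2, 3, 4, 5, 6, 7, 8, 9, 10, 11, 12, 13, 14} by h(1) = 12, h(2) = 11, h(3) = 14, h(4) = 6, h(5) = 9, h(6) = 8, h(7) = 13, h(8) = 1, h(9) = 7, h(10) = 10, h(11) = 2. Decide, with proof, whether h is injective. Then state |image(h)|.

The values h(1), …, h(11) are 12, 11, 14, 6, 9, 8, 13, 1, 7, 10, 2 — all distinct.
So h(x_1) = h(x_2) only when x_1 = x_2, and h is injective.
The image of h is {1, 2, 6, 7, 8, 9, 10, 11, 12, 13, 14}, which has 11 elements.

11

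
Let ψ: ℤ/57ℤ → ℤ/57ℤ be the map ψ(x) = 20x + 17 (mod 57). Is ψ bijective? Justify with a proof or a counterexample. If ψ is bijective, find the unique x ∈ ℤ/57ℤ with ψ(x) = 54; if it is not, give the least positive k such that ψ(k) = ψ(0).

If ψ(a) = ψ(b), then 20a ≡ 20b (mod 57). Because gcd(20, 57) = 1, we may cancel 20 to get a ≡ b (mod 57).
We now compute 20⁻¹ mod 57 explicitly. Euclid's algorithm: 57 = 2·20 + 17, 20 = 1·17 + 3, 17 = 5·3 + 2, 3 = 1·2 + 1; back-substituting gives 1 = 20·20 − 7·57, so 20⁻¹ ≡ 20 (mod 57).
Then y ↦ 20(y − 17) is a two-sided inverse to ψ, so every y ∈ ℤ/57ℤ has a preimage.
Hence ψ is bijective.
Since ψ is bijective, we find ψ⁻¹(54): we need 20x ≡ 54 − 17 ≡ 37 (mod 57). Using 20⁻¹ = 20: x ≡ 20·37 = 740 = 12·57 + 56, so x = 56.
Check: ψ(56) = 20·56 + 17 = 1137 = 19·57 + 54 ≡ 54 (mod 57).

56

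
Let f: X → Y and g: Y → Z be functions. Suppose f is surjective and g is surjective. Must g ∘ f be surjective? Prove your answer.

Let c ∈ Z. Since g is surjective, there is b ∈ Y with g(b) = c. Since f is surjective, there is a ∈ X with f(a) = b.
Then (g ∘ f)(a) = g(b) = c. So g ∘ f is surjective.

surjective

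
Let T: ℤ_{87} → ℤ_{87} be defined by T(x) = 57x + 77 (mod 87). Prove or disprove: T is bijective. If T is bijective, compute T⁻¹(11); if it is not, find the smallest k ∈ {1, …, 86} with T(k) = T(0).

We have gcd(57, 87) = 3 > 1. Taking a = 0 and b = 29: T(0) = 77 and T(29) = 57·29 + 77 = 1730 ≡ 77 (mod 87).
So T(0) = T(29) while 0 ≠ 29, hence T is not injective, hence not bijective.
Since T is not bijective, we find the least positive k with T(k) = T(0): this means 57k ≡ 0 (mod 87), i.e. 87 ∣ 57k. Since gcd(57, 87) = 3, dividing through by 3 this holds exactly when 29 ∣ 19k, and as gcd(19, 29) = 1, exactly when 29 ∣ k.
The smallest positive such k is 29.

29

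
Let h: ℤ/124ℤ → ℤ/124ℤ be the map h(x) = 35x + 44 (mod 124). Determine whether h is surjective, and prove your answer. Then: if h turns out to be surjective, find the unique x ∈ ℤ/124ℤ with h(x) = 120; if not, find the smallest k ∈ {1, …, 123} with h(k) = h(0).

112

Since gcd(35, 124) = 1, 35 is invertible modulo 124. Euclid's algorithm: 124 = 3·35 + 19, 35 = 1·19 + 16, 19 = 1·16 + 3, 16 = 5·3 + 1; back-substituting gives 1 = 39·35 − 11·124, so 35⁻¹ ≡ 39 (mod 124).
For any y ∈ ℤ/124ℤ, x = 39(y − 44) mod 124 satisfies h(x) = 35·39(y − 44) + 44 ≡ y (since 35·39 ≡ 1 mod 124). So every y has a preimage.
So h is surjective.
Since h is surjective, we compute h⁻¹(120): solve 35x + 44 ≡ 120 (mod 124), i.e. 35x ≡ 76 (mod 124).
Multiplying by 35⁻¹ = 39 gives x ≡ 39·76 = 2964 = 23·124 + 112 ≡ 112 (mod 124).
Check: h(112) = 35·112 + 44 = 3964 = 31·124 + 120 ≡ 120 (mod 124).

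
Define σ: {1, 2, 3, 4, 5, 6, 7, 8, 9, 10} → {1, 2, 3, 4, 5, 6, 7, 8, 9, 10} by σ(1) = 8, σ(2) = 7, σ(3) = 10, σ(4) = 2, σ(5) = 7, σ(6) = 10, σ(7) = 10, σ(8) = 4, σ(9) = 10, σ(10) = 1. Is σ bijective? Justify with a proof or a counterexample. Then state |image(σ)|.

σ(2) = 7 = σ(5) with 2 ≠ 5, so σ is not injective, hence not bijective.
The image of σ is {1, 2, 4, 7, 8, 10}, which has 6 elements.

6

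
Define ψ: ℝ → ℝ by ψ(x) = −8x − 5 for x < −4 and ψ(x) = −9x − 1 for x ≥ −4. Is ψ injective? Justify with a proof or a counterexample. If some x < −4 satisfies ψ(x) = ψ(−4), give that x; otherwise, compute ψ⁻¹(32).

-5

Both pieces are strictly decreasing (slopes −8 and −9), so each is injective on its own interval.
The left piece maps (−∞, −4) onto (27, ∞); the right piece maps [−4, ∞) onto (−∞, 35].
These images overlap. In particular ψ(−4) = 35 (right piece), and solving −8x − 5 = 35 on the left piece gives x = −5 < −4.
So ψ(−5) = ψ(−4) with −5 ≠ −4, and ψ is not injective. This x = −5 is the requested value below −4.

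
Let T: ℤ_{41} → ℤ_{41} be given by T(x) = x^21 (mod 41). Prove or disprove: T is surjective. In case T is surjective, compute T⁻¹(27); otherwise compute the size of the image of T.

14

Since 41 is prime, the nonzero elements of ℤ_{41} form a cyclic group of order 40.
As gcd(21, 40) = 1, raising to the 21st power is a bijection on this group: if u^21 ≡ v^21 then (uv^{−1})^21 = 1, and the only element of order dividing gcd(21, 40) = 1 is 1, so u = v.
With T(0) = 0 this makes T injective on all of ℤ_{41}, hence bijective (finite equal-size domain and codomain). In particular T is surjective.
Since T is surjective, we find the preimage of 27. The inverse of x ↦ x^21 on (ℤ_{41})^× is x ↦ x^21, because 21·21 = 441 = 11·40 + 1 ≡ 1 (mod 40) and x^{40} = 1 for x ≠ 0 (Fermat). So T⁻¹(27) = 27^21 mod 41.
Repeated squaring mod 41: 27^1 ≡ 27, 27^2 ≡ 27² = 729 ≡ 32, 27^4 ≡ 32² = 1024 ≡ 40, 27^8 ≡ 40² = 1600 ≡ 1, 27^16 ≡ 1² = 1. Since 21 = 16 + 4 + 1, 27^21 ≡ 1·40·27: 1·40 = 40, then 40·27 = 1080 ≡ 14. So 27^21 ≡ 14 (mod 41).
Hence T⁻¹(27) = 14.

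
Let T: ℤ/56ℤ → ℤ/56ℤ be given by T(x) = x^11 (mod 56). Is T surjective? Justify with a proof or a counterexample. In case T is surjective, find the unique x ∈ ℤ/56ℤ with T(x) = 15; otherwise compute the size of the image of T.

35

T(0) = 0^11 = 0.
T(14): Repeated squaring mod 56: 14^1 ≡ 14, 14^2 ≡ 14² = 196 ≡ 28, 14^4 ≡ 28² = 784 ≡ 0, 14^8 ≡ 0² = 0. Since 11 = 8 + 2 + 1, 14^11 ≡ 0·28·14: 0·28 = 0, then 0·14 = 0. So 14^11 ≡ 0 (mod 56).
So T(0) = T(14) = 0 while 0 ≠ 14, therefore T is not injective.
A non-injective map from the 56-element set ℤ/56ℤ to itself takes at most 55 distinct values, so it cannot be surjective. Hence T is not surjective.
Since T is not surjective, we determine |image(T)|. Computing x^11 mod 56 for each x (by repeated squaring, reducing mod 56 at every step), the values T(0), T(1), …, T(55) are: 0, 1, 32, 19, 16, 45, 48, 7, 8, 25, 40, 51, 24, 13, 0, 15, 32, 33, 16, 3, 48, 21, 8, 39, 40, 9, 24, 27, 0, 29, 32, 47, 16, 17, 48, 35, 8, 53, 40, 23, 24, 41, 0, 43, 32, 5, 16, 31, 48, 49, 8, 11, 40, 37, 24, 55.
The distinct values are {0, 1, 3, 5, 7, 8, 9, 11, 13, 15, 16, 17, 19, 21, 23, 24, 25, 27, 29, 31, 32, 33, 35, 37, 39, 40, 41, 43, 45, 47, 48, 49, 51, 53, 55}; there are 35 of them.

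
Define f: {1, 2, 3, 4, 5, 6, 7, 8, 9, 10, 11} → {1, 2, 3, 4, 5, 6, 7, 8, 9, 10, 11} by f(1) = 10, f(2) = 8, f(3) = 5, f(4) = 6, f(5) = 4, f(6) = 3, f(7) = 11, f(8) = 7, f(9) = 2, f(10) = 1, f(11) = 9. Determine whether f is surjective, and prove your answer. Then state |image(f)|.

Every element of the codomain has a preimage: 1 = f(10), 2 = f(9), 3 = f(6), 4 = f(5), 5 = f(3), 6 = f(4), 7 = f(8), 8 = f(2), 9 = f(11), 10 = f(1), 11 = f(7).
So f is surjective.
The image of f is {1, 2, 3, 4, 5, 6, 7, 8, 9, 10, 11}, which has 11 elements.

11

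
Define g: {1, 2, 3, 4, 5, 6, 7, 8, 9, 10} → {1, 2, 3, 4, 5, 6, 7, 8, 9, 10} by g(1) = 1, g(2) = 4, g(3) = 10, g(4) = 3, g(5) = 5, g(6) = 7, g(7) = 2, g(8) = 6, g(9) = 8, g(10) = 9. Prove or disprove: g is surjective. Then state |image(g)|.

Every element of the codomain has a preimage: 1 = g(1), 2 = g(7), 3 = g(4), 4 = g(2), 5 = g(5), 6 = g(8), 7 = g(6), 8 = g(9), 9 = g(10), 10 = g(3).
Therefore g is surjective.
The image of g is {1, 2, 3, 4, 5, 6, 7, 8, 9, 10}, which has 10 elements.

10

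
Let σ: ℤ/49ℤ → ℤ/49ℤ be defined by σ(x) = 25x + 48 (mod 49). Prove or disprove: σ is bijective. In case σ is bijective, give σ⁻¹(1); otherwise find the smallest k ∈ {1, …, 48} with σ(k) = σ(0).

By definition, injectivity means: for all s, t in the domain, σ(s) = σ(t) implies s = t.
If σ(s) = σ(t), then 25s ≡ 25t (mod 49). Because gcd(25, 49) = 1, we may cancel 25 to get s ≡ t (mod 49).
We now compute 25⁻¹ mod 49 explicitly. Euclid's algorithm: 49 = 1·25 + 24, 25 = 1·24 + 1; back-substituting gives 1 = 2·25 − 1·49, so 25⁻¹ ≡ 2 (mod 49).
For any y ∈ ℤ/49ℤ, x = 2(y − 48) mod 49 satisfies σ(x) = 25·2(y − 48) + 48 ≡ y (since 25·2 ≡ 1 mod 49). So every y has a preimage.
Thus σ is bijective.
Since σ is bijective, we find σ⁻¹(1): we need 25x ≡ 1 − 48 ≡ 2 (mod 49). Using 25⁻¹ = 2: x ≡ 2·2 = 4, so x = 4.
Check: σ(4) = 25·4 + 48 = 148 = 3·49 + 1 ≡ 1 (mod 49).

4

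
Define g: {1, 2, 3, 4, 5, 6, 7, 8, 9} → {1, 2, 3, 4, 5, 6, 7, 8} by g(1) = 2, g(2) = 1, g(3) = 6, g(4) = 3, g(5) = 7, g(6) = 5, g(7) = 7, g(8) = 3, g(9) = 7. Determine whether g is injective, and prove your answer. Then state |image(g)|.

g(5) = 7 = g(7) with 5 ≠ 7, so g is not injective.
The image of g is {1, 2, 3, 5, 6, 7}, which has 6 elements.

6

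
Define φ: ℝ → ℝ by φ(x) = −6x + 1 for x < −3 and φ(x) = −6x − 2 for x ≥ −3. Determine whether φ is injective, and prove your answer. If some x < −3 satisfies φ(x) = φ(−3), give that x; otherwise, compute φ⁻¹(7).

-3/2

Both pieces are strictly decreasing (slopes −6 and −6), so each is injective on its own interval.
The left piece maps (−∞, −3) onto (19, ∞); the right piece maps [−3, ∞) onto (−∞, 16].
These images are disjoint, so no value is attained by both pieces. Therefore φ is injective.
Because the two images are disjoint, no x < −3 has φ(x) = φ(−3), so we compute φ⁻¹(7): 7 lies in (−∞, 16], so solve −6x − 2 = 7: x = (7 + 2)/(−6) = −3/2.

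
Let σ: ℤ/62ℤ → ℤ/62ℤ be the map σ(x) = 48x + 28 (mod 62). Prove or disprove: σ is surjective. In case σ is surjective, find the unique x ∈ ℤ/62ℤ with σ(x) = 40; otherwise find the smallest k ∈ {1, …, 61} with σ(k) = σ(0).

31

Since gcd(48, 62) = 2, we have 48x ≡ 0 (mod 2) for all x, so σ(x) ≡ 0 (mod 2).
But 1 ≢ 0 (mod 2), so 1 ∈ ℤ/62ℤ has no preimage. So σ is not surjective.
Since σ is not surjective, we find the least positive k with σ(k) = σ(0): this means 48k ≡ 0 (mod 62), i.e. 62 ∣ 48k. Since gcd(48, 62) = 2, dividing through by 2 this holds exactly when 31 ∣ 24k, and as gcd(24, 31) = 1, exactly when 31 ∣ k.
The smallest positive such k is 31.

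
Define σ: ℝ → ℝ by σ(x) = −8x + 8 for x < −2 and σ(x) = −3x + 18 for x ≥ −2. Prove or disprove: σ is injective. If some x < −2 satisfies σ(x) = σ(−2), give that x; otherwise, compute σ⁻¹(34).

Both pieces are strictly decreasing (slopes −8 and −3), so each is injective on its own interval.
The left piece maps (−∞, −2) onto (24, ∞); the right piece maps [−2, ∞) onto (−∞, 24].
These images are disjoint, so no value is attained by both pieces. Hence σ is injective.
Because the two images are disjoint, no x < −2 has σ(x) = σ(−2), so we compute σ⁻¹(34): 34 lies in (24, ∞), so solve −8x + 8 = 34: x = (34 − 8)/(−8) = −13/4.

-13/4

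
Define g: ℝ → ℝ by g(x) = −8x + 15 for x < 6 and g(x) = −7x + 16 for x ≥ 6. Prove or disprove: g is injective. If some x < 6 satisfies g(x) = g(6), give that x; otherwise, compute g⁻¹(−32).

Both pieces are strictly decreasing (slopes −8 and −7), so each is injective on its own interval.
The left piece maps (−∞, 6) onto (−33, ∞); the right piece maps [6, ∞) onto (−∞, −26].
These images overlap. In particular g(6) = −26 (right piece), and solving −8x + 15 = −26 on the left piece gives x = 41/8 < 6.
So g(41/8) = g(6) with 41/8 ≠ 6, and g is not injective. This x = 41/8 is the requested value below 6.

41/8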